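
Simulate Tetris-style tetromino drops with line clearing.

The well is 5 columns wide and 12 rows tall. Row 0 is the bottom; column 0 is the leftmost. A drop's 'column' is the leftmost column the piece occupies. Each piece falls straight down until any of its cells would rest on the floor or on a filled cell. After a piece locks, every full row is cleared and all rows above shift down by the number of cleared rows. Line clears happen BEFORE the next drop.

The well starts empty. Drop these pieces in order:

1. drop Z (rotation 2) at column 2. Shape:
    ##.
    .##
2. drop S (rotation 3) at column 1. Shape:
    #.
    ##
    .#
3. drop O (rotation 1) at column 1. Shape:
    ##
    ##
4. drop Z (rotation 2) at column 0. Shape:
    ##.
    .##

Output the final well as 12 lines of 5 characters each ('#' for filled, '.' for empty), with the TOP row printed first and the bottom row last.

Drop 1: Z rot2 at col 2 lands with bottom-row=0; cleared 0 line(s) (total 0); column heights now [0 0 2 2 1], max=2
Drop 2: S rot3 at col 1 lands with bottom-row=2; cleared 0 line(s) (total 0); column heights now [0 5 4 2 1], max=5
Drop 3: O rot1 at col 1 lands with bottom-row=5; cleared 0 line(s) (total 0); column heights now [0 7 7 2 1], max=7
Drop 4: Z rot2 at col 0 lands with bottom-row=7; cleared 0 line(s) (total 0); column heights now [9 9 8 2 1], max=9

Answer: .....
.....
.....
##...
.##..
.##..
.##..
.#...
.##..
..#..
..##.
...##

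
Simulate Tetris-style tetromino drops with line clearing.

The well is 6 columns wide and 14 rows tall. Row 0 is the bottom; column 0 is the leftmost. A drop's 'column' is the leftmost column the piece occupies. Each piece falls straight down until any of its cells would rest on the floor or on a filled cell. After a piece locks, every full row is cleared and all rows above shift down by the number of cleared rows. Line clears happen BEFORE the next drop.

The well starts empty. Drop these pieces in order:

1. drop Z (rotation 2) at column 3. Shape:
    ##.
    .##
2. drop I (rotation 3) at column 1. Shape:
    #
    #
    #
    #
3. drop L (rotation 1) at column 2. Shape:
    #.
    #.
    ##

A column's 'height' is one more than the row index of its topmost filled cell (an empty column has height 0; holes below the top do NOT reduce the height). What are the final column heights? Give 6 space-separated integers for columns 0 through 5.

Drop 1: Z rot2 at col 3 lands with bottom-row=0; cleared 0 line(s) (total 0); column heights now [0 0 0 2 2 1], max=2
Drop 2: I rot3 at col 1 lands with bottom-row=0; cleared 0 line(s) (total 0); column heights now [0 4 0 2 2 1], max=4
Drop 3: L rot1 at col 2 lands with bottom-row=2; cleared 0 line(s) (total 0); column heights now [0 4 5 3 2 1], max=5

Answer: 0 4 5 3 2 1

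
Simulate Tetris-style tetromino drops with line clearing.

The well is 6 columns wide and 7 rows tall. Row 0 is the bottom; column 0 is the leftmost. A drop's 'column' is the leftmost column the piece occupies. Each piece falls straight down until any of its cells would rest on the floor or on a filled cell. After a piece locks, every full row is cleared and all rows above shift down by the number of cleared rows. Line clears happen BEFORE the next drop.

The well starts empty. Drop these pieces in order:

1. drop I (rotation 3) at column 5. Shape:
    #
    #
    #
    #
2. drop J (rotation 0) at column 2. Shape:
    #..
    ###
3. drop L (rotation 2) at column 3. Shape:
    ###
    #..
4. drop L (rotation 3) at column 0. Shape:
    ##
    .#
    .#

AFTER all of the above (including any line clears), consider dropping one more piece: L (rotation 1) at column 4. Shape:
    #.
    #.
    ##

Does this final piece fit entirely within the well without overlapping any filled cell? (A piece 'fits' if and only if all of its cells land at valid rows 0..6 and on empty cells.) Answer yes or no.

Answer: no

Derivation:
Drop 1: I rot3 at col 5 lands with bottom-row=0; cleared 0 line(s) (total 0); column heights now [0 0 0 0 0 4], max=4
Drop 2: J rot0 at col 2 lands with bottom-row=0; cleared 0 line(s) (total 0); column heights now [0 0 2 1 1 4], max=4
Drop 3: L rot2 at col 3 lands with bottom-row=3; cleared 0 line(s) (total 0); column heights now [0 0 2 5 5 5], max=5
Drop 4: L rot3 at col 0 lands with bottom-row=0; cleared 0 line(s) (total 0); column heights now [3 3 2 5 5 5], max=5
Test piece L rot1 at col 4 (width 2): heights before test = [3 3 2 5 5 5]; fits = False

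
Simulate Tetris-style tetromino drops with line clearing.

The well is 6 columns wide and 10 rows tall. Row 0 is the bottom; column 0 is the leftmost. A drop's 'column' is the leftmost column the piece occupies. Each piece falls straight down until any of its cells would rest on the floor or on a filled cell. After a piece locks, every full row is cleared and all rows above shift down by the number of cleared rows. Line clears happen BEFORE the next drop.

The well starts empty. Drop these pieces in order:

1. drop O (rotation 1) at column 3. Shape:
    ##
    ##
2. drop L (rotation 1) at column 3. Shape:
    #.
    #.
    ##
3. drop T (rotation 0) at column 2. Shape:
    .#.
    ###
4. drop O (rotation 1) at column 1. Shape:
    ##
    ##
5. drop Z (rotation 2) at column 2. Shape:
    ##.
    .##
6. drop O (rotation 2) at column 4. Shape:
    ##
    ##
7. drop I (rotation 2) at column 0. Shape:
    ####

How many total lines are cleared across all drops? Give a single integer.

Drop 1: O rot1 at col 3 lands with bottom-row=0; cleared 0 line(s) (total 0); column heights now [0 0 0 2 2 0], max=2
Drop 2: L rot1 at col 3 lands with bottom-row=2; cleared 0 line(s) (total 0); column heights now [0 0 0 5 3 0], max=5
Drop 3: T rot0 at col 2 lands with bottom-row=5; cleared 0 line(s) (total 0); column heights now [0 0 6 7 6 0], max=7
Drop 4: O rot1 at col 1 lands with bottom-row=6; cleared 0 line(s) (total 0); column heights now [0 8 8 7 6 0], max=8
Drop 5: Z rot2 at col 2 lands with bottom-row=7; cleared 0 line(s) (total 0); column heights now [0 8 9 9 8 0], max=9
Drop 6: O rot2 at col 4 lands with bottom-row=8; cleared 0 line(s) (total 0); column heights now [0 8 9 9 10 10], max=10
Drop 7: I rot2 at col 0 lands with bottom-row=9; cleared 1 line(s) (total 1); column heights now [0 8 9 9 9 9], max=9

Answer: 1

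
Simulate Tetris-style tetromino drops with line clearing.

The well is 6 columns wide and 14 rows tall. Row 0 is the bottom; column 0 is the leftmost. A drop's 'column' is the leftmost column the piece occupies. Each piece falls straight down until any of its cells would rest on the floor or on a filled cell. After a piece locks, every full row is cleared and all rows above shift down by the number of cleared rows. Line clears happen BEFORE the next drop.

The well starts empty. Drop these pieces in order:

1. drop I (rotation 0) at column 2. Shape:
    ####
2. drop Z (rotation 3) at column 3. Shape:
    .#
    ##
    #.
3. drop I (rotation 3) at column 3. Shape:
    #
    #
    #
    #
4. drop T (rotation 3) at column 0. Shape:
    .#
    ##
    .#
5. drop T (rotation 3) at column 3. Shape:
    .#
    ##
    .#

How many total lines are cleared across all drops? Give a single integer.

Drop 1: I rot0 at col 2 lands with bottom-row=0; cleared 0 line(s) (total 0); column heights now [0 0 1 1 1 1], max=1
Drop 2: Z rot3 at col 3 lands with bottom-row=1; cleared 0 line(s) (total 0); column heights now [0 0 1 3 4 1], max=4
Drop 3: I rot3 at col 3 lands with bottom-row=3; cleared 0 line(s) (total 0); column heights now [0 0 1 7 4 1], max=7
Drop 4: T rot3 at col 0 lands with bottom-row=0; cleared 0 line(s) (total 0); column heights now [2 3 1 7 4 1], max=7
Drop 5: T rot3 at col 3 lands with bottom-row=6; cleared 0 line(s) (total 0); column heights now [2 3 1 8 9 1], max=9

Answer: 0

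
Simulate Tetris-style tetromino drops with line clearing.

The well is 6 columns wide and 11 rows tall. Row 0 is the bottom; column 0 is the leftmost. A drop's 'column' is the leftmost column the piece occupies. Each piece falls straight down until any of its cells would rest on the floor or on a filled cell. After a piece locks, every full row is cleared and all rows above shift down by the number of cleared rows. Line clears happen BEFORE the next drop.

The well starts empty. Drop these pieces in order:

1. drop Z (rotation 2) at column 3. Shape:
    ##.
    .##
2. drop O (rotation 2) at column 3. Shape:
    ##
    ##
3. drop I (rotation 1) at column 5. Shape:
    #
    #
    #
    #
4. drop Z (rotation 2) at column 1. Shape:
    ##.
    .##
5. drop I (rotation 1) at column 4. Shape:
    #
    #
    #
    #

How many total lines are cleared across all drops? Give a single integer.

Answer: 0

Derivation:
Drop 1: Z rot2 at col 3 lands with bottom-row=0; cleared 0 line(s) (total 0); column heights now [0 0 0 2 2 1], max=2
Drop 2: O rot2 at col 3 lands with bottom-row=2; cleared 0 line(s) (total 0); column heights now [0 0 0 4 4 1], max=4
Drop 3: I rot1 at col 5 lands with bottom-row=1; cleared 0 line(s) (total 0); column heights now [0 0 0 4 4 5], max=5
Drop 4: Z rot2 at col 1 lands with bottom-row=4; cleared 0 line(s) (total 0); column heights now [0 6 6 5 4 5], max=6
Drop 5: I rot1 at col 4 lands with bottom-row=4; cleared 0 line(s) (total 0); column heights now [0 6 6 5 8 5], max=8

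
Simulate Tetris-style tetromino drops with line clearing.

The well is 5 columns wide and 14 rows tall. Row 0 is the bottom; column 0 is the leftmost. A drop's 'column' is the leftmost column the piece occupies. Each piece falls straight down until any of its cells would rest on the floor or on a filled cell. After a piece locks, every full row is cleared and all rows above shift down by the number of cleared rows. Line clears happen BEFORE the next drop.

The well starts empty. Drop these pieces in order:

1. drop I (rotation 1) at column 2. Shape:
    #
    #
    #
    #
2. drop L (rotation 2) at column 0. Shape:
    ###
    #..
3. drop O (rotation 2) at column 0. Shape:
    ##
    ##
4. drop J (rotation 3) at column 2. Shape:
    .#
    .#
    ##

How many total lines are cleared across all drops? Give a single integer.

Answer: 0

Derivation:
Drop 1: I rot1 at col 2 lands with bottom-row=0; cleared 0 line(s) (total 0); column heights now [0 0 4 0 0], max=4
Drop 2: L rot2 at col 0 lands with bottom-row=3; cleared 0 line(s) (total 0); column heights now [5 5 5 0 0], max=5
Drop 3: O rot2 at col 0 lands with bottom-row=5; cleared 0 line(s) (total 0); column heights now [7 7 5 0 0], max=7
Drop 4: J rot3 at col 2 lands with bottom-row=5; cleared 0 line(s) (total 0); column heights now [7 7 6 8 0], max=8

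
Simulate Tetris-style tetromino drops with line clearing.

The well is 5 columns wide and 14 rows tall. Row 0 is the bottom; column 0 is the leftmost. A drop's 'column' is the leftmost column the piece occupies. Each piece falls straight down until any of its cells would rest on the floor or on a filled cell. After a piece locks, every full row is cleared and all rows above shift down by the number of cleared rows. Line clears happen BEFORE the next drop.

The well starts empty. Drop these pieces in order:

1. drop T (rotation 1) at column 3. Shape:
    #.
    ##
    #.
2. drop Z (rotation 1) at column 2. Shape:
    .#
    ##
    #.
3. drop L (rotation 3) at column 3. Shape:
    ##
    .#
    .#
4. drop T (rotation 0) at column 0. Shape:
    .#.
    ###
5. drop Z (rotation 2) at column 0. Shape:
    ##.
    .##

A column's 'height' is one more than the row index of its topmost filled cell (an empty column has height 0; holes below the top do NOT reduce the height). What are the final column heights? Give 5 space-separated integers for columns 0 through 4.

Drop 1: T rot1 at col 3 lands with bottom-row=0; cleared 0 line(s) (total 0); column heights now [0 0 0 3 2], max=3
Drop 2: Z rot1 at col 2 lands with bottom-row=2; cleared 0 line(s) (total 0); column heights now [0 0 4 5 2], max=5
Drop 3: L rot3 at col 3 lands with bottom-row=3; cleared 0 line(s) (total 0); column heights now [0 0 4 6 6], max=6
Drop 4: T rot0 at col 0 lands with bottom-row=4; cleared 1 line(s) (total 1); column heights now [0 5 4 5 5], max=5
Drop 5: Z rot2 at col 0 lands with bottom-row=5; cleared 0 line(s) (total 1); column heights now [7 7 6 5 5], max=7

Answer: 7 7 6 5 5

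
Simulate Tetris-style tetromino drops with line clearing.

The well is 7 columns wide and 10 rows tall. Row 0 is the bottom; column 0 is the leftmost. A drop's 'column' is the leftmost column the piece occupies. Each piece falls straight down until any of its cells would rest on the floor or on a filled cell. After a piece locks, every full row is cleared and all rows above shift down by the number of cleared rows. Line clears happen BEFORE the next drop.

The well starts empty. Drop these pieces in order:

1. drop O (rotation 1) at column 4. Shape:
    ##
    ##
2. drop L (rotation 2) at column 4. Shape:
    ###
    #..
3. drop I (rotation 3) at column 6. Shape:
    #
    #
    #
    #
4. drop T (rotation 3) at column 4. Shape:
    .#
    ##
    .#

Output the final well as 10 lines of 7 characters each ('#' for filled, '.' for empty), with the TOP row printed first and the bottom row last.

Drop 1: O rot1 at col 4 lands with bottom-row=0; cleared 0 line(s) (total 0); column heights now [0 0 0 0 2 2 0], max=2
Drop 2: L rot2 at col 4 lands with bottom-row=2; cleared 0 line(s) (total 0); column heights now [0 0 0 0 4 4 4], max=4
Drop 3: I rot3 at col 6 lands with bottom-row=4; cleared 0 line(s) (total 0); column heights now [0 0 0 0 4 4 8], max=8
Drop 4: T rot3 at col 4 lands with bottom-row=4; cleared 0 line(s) (total 0); column heights now [0 0 0 0 6 7 8], max=8

Answer: .......
.......
......#
.....##
....###
.....##
....###
....#..
....##.
....##.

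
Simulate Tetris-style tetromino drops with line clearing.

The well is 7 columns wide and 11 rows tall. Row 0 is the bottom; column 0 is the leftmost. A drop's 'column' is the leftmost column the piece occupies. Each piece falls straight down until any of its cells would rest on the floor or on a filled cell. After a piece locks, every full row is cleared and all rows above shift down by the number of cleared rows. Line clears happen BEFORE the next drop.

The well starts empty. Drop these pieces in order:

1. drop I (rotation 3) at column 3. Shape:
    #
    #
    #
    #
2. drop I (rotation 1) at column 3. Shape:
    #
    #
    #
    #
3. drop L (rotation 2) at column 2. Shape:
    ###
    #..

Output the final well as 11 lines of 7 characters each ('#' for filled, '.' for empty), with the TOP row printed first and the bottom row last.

Drop 1: I rot3 at col 3 lands with bottom-row=0; cleared 0 line(s) (total 0); column heights now [0 0 0 4 0 0 0], max=4
Drop 2: I rot1 at col 3 lands with bottom-row=4; cleared 0 line(s) (total 0); column heights now [0 0 0 8 0 0 0], max=8
Drop 3: L rot2 at col 2 lands with bottom-row=7; cleared 0 line(s) (total 0); column heights now [0 0 9 9 9 0 0], max=9

Answer: .......
.......
..###..
..##...
...#...
...#...
...#...
...#...
...#...
...#...
...#...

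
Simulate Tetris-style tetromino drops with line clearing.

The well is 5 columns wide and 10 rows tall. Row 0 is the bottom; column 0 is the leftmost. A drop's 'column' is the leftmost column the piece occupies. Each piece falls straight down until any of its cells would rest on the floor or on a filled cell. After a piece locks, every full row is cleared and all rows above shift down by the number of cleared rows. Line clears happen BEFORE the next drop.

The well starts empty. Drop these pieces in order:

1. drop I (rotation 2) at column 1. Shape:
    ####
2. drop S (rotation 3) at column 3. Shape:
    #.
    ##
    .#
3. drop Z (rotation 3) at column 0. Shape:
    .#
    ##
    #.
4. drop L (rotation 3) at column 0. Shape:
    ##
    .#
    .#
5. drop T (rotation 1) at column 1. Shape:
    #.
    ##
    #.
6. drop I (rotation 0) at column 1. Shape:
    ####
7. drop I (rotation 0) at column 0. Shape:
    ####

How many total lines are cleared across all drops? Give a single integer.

Answer: 1

Derivation:
Drop 1: I rot2 at col 1 lands with bottom-row=0; cleared 0 line(s) (total 0); column heights now [0 1 1 1 1], max=1
Drop 2: S rot3 at col 3 lands with bottom-row=1; cleared 0 line(s) (total 0); column heights now [0 1 1 4 3], max=4
Drop 3: Z rot3 at col 0 lands with bottom-row=0; cleared 1 line(s) (total 1); column heights now [1 2 0 3 2], max=3
Drop 4: L rot3 at col 0 lands with bottom-row=2; cleared 0 line(s) (total 1); column heights now [5 5 0 3 2], max=5
Drop 5: T rot1 at col 1 lands with bottom-row=5; cleared 0 line(s) (total 1); column heights now [5 8 7 3 2], max=8
Drop 6: I rot0 at col 1 lands with bottom-row=8; cleared 0 line(s) (total 1); column heights now [5 9 9 9 9], max=9
Drop 7: I rot0 at col 0 lands with bottom-row=9; cleared 0 line(s) (total 1); column heights now [10 10 10 10 9], max=10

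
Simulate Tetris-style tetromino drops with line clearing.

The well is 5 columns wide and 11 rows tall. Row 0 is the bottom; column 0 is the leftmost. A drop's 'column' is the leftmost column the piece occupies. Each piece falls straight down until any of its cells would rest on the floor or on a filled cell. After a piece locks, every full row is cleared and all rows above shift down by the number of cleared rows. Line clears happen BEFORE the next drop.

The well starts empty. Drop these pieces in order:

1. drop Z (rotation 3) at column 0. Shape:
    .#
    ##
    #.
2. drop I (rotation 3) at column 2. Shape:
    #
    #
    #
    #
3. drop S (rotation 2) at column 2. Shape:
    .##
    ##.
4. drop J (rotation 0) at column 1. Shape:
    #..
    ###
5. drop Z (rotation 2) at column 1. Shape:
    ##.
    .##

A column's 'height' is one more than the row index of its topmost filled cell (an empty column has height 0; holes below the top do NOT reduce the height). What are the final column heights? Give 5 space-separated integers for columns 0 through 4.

Answer: 2 9 9 8 6

Derivation:
Drop 1: Z rot3 at col 0 lands with bottom-row=0; cleared 0 line(s) (total 0); column heights now [2 3 0 0 0], max=3
Drop 2: I rot3 at col 2 lands with bottom-row=0; cleared 0 line(s) (total 0); column heights now [2 3 4 0 0], max=4
Drop 3: S rot2 at col 2 lands with bottom-row=4; cleared 0 line(s) (total 0); column heights now [2 3 5 6 6], max=6
Drop 4: J rot0 at col 1 lands with bottom-row=6; cleared 0 line(s) (total 0); column heights now [2 8 7 7 6], max=8
Drop 5: Z rot2 at col 1 lands with bottom-row=7; cleared 0 line(s) (total 0); column heights now [2 9 9 8 6], max=9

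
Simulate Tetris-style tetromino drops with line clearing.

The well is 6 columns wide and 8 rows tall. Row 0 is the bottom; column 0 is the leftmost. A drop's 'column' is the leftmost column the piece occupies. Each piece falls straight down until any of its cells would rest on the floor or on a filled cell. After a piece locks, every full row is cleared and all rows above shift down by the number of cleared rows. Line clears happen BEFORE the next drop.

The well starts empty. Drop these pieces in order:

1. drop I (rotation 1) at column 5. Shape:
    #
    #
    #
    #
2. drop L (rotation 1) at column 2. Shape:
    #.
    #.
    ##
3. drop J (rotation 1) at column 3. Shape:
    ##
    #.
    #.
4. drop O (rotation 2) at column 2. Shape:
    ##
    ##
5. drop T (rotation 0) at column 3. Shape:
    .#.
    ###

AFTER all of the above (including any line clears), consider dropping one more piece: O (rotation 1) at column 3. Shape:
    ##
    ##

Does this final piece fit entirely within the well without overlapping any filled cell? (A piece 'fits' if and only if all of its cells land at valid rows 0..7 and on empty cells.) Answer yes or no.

Drop 1: I rot1 at col 5 lands with bottom-row=0; cleared 0 line(s) (total 0); column heights now [0 0 0 0 0 4], max=4
Drop 2: L rot1 at col 2 lands with bottom-row=0; cleared 0 line(s) (total 0); column heights now [0 0 3 1 0 4], max=4
Drop 3: J rot1 at col 3 lands with bottom-row=1; cleared 0 line(s) (total 0); column heights now [0 0 3 4 4 4], max=4
Drop 4: O rot2 at col 2 lands with bottom-row=4; cleared 0 line(s) (total 0); column heights now [0 0 6 6 4 4], max=6
Drop 5: T rot0 at col 3 lands with bottom-row=6; cleared 0 line(s) (total 0); column heights now [0 0 6 7 8 7], max=8
Test piece O rot1 at col 3 (width 2): heights before test = [0 0 6 7 8 7]; fits = False

Answer: no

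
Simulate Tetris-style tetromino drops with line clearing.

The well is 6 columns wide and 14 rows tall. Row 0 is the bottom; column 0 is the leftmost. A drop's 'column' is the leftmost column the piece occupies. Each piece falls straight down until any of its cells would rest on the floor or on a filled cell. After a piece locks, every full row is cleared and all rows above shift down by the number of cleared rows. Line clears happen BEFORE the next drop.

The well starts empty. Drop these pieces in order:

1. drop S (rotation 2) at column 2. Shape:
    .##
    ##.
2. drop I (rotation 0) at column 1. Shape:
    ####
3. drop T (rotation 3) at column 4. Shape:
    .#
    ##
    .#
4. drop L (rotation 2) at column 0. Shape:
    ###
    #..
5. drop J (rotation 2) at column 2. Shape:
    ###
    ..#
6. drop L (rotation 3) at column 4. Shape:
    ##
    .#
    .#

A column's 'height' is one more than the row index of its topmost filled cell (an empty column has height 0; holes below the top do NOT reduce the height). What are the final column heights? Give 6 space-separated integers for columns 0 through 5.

Answer: 3 3 5 5 7 7

Derivation:
Drop 1: S rot2 at col 2 lands with bottom-row=0; cleared 0 line(s) (total 0); column heights now [0 0 1 2 2 0], max=2
Drop 2: I rot0 at col 1 lands with bottom-row=2; cleared 0 line(s) (total 0); column heights now [0 3 3 3 3 0], max=3
Drop 3: T rot3 at col 4 lands with bottom-row=2; cleared 0 line(s) (total 0); column heights now [0 3 3 3 4 5], max=5
Drop 4: L rot2 at col 0 lands with bottom-row=2; cleared 1 line(s) (total 1); column heights now [3 3 3 2 3 4], max=4
Drop 5: J rot2 at col 2 lands with bottom-row=3; cleared 0 line(s) (total 1); column heights now [3 3 5 5 5 4], max=5
Drop 6: L rot3 at col 4 lands with bottom-row=4; cleared 0 line(s) (total 1); column heights now [3 3 5 5 7 7], max=7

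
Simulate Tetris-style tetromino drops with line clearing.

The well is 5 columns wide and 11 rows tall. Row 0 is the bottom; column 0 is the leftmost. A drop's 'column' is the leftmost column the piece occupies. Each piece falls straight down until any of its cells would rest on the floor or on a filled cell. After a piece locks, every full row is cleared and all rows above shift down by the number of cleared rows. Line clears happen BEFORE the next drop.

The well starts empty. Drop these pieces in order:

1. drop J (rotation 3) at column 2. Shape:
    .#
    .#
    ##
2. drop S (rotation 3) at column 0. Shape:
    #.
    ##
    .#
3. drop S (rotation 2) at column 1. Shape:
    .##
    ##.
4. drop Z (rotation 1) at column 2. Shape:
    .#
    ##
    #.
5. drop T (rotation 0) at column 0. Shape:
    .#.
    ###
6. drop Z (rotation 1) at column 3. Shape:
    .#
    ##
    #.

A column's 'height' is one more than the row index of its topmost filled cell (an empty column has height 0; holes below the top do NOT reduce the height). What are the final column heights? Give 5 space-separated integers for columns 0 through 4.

Answer: 7 8 7 9 10

Derivation:
Drop 1: J rot3 at col 2 lands with bottom-row=0; cleared 0 line(s) (total 0); column heights now [0 0 1 3 0], max=3
Drop 2: S rot3 at col 0 lands with bottom-row=0; cleared 0 line(s) (total 0); column heights now [3 2 1 3 0], max=3
Drop 3: S rot2 at col 1 lands with bottom-row=2; cleared 0 line(s) (total 0); column heights now [3 3 4 4 0], max=4
Drop 4: Z rot1 at col 2 lands with bottom-row=4; cleared 0 line(s) (total 0); column heights now [3 3 6 7 0], max=7
Drop 5: T rot0 at col 0 lands with bottom-row=6; cleared 0 line(s) (total 0); column heights now [7 8 7 7 0], max=8
Drop 6: Z rot1 at col 3 lands with bottom-row=7; cleared 0 line(s) (total 0); column heights now [7 8 7 9 10], max=10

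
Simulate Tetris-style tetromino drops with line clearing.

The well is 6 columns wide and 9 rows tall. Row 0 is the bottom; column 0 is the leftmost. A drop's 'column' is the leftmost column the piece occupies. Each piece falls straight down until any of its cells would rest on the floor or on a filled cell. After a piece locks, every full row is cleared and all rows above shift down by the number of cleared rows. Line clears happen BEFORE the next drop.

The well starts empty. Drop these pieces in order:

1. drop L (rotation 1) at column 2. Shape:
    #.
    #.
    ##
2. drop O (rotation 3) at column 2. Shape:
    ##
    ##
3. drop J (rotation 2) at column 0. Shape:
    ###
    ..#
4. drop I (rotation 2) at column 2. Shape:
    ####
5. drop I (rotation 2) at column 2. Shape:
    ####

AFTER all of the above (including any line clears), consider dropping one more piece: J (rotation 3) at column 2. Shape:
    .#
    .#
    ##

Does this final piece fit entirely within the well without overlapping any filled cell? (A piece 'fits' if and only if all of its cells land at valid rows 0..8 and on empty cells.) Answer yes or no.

Drop 1: L rot1 at col 2 lands with bottom-row=0; cleared 0 line(s) (total 0); column heights now [0 0 3 1 0 0], max=3
Drop 2: O rot3 at col 2 lands with bottom-row=3; cleared 0 line(s) (total 0); column heights now [0 0 5 5 0 0], max=5
Drop 3: J rot2 at col 0 lands with bottom-row=5; cleared 0 line(s) (total 0); column heights now [7 7 7 5 0 0], max=7
Drop 4: I rot2 at col 2 lands with bottom-row=7; cleared 0 line(s) (total 0); column heights now [7 7 8 8 8 8], max=8
Drop 5: I rot2 at col 2 lands with bottom-row=8; cleared 0 line(s) (total 0); column heights now [7 7 9 9 9 9], max=9
Test piece J rot3 at col 2 (width 2): heights before test = [7 7 9 9 9 9]; fits = False

Answer: no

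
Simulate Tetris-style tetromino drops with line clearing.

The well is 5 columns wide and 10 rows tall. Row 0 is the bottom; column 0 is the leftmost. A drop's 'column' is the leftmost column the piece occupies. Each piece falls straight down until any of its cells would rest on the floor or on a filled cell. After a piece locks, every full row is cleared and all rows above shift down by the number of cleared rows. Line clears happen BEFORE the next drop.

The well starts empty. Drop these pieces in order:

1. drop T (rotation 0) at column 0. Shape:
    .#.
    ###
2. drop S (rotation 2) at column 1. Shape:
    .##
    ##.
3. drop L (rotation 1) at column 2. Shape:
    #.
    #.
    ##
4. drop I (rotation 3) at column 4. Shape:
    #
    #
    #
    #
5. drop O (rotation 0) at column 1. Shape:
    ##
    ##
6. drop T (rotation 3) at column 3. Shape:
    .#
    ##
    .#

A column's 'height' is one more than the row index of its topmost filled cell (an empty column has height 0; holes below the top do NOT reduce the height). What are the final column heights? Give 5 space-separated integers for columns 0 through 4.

Answer: 1 9 9 6 7

Derivation:
Drop 1: T rot0 at col 0 lands with bottom-row=0; cleared 0 line(s) (total 0); column heights now [1 2 1 0 0], max=2
Drop 2: S rot2 at col 1 lands with bottom-row=2; cleared 0 line(s) (total 0); column heights now [1 3 4 4 0], max=4
Drop 3: L rot1 at col 2 lands with bottom-row=4; cleared 0 line(s) (total 0); column heights now [1 3 7 5 0], max=7
Drop 4: I rot3 at col 4 lands with bottom-row=0; cleared 0 line(s) (total 0); column heights now [1 3 7 5 4], max=7
Drop 5: O rot0 at col 1 lands with bottom-row=7; cleared 0 line(s) (total 0); column heights now [1 9 9 5 4], max=9
Drop 6: T rot3 at col 3 lands with bottom-row=4; cleared 0 line(s) (total 0); column heights now [1 9 9 6 7], max=9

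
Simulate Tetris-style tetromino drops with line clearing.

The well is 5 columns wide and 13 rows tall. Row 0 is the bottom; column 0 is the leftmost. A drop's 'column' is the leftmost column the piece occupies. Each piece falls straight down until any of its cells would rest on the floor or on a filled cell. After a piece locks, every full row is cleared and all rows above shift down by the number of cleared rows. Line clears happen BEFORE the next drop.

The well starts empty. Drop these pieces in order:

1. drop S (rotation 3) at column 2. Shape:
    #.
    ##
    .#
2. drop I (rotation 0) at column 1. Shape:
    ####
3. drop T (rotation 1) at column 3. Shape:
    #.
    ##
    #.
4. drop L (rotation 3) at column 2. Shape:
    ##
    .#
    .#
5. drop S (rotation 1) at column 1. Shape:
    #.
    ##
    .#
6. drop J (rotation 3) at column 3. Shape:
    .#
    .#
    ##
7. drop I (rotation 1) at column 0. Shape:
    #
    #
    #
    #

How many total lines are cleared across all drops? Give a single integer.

Answer: 1

Derivation:
Drop 1: S rot3 at col 2 lands with bottom-row=0; cleared 0 line(s) (total 0); column heights now [0 0 3 2 0], max=3
Drop 2: I rot0 at col 1 lands with bottom-row=3; cleared 0 line(s) (total 0); column heights now [0 4 4 4 4], max=4
Drop 3: T rot1 at col 3 lands with bottom-row=4; cleared 0 line(s) (total 0); column heights now [0 4 4 7 6], max=7
Drop 4: L rot3 at col 2 lands with bottom-row=7; cleared 0 line(s) (total 0); column heights now [0 4 10 10 6], max=10
Drop 5: S rot1 at col 1 lands with bottom-row=10; cleared 0 line(s) (total 0); column heights now [0 13 12 10 6], max=13
Drop 6: J rot3 at col 3 lands with bottom-row=10; cleared 0 line(s) (total 0); column heights now [0 13 12 11 13], max=13
Drop 7: I rot1 at col 0 lands with bottom-row=0; cleared 1 line(s) (total 1); column heights now [3 12 11 10 12], max=12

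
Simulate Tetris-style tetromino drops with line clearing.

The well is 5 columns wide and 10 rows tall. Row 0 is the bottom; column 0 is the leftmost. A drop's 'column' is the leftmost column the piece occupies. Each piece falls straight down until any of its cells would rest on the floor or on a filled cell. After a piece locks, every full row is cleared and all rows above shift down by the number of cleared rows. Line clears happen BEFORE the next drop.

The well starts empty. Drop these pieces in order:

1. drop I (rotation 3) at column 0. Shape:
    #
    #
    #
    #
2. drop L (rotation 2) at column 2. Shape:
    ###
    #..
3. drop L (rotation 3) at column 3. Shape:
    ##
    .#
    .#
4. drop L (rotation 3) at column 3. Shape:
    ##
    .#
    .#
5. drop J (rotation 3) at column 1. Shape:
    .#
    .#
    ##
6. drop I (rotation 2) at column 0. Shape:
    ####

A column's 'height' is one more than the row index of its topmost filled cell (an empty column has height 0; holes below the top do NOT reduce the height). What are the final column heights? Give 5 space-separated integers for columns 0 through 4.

Drop 1: I rot3 at col 0 lands with bottom-row=0; cleared 0 line(s) (total 0); column heights now [4 0 0 0 0], max=4
Drop 2: L rot2 at col 2 lands with bottom-row=0; cleared 0 line(s) (total 0); column heights now [4 0 2 2 2], max=4
Drop 3: L rot3 at col 3 lands with bottom-row=2; cleared 0 line(s) (total 0); column heights now [4 0 2 5 5], max=5
Drop 4: L rot3 at col 3 lands with bottom-row=5; cleared 0 line(s) (total 0); column heights now [4 0 2 8 8], max=8
Drop 5: J rot3 at col 1 lands with bottom-row=2; cleared 0 line(s) (total 0); column heights now [4 3 5 8 8], max=8
Drop 6: I rot2 at col 0 lands with bottom-row=8; cleared 0 line(s) (total 0); column heights now [9 9 9 9 8], max=9

Answer: 9 9 9 9 8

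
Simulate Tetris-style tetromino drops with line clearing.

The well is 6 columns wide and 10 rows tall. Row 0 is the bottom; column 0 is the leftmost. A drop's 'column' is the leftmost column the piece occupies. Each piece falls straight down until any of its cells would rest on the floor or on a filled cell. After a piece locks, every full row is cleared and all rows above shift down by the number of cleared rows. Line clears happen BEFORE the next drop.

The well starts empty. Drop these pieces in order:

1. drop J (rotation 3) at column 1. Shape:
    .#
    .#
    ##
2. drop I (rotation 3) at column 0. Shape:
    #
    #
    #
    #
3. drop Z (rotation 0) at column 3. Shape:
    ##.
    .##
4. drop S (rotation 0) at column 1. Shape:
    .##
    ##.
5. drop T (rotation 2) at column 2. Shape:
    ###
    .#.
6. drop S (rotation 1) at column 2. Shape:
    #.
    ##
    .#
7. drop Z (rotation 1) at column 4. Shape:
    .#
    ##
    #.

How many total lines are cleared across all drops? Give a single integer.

Drop 1: J rot3 at col 1 lands with bottom-row=0; cleared 0 line(s) (total 0); column heights now [0 1 3 0 0 0], max=3
Drop 2: I rot3 at col 0 lands with bottom-row=0; cleared 0 line(s) (total 0); column heights now [4 1 3 0 0 0], max=4
Drop 3: Z rot0 at col 3 lands with bottom-row=0; cleared 0 line(s) (total 0); column heights now [4 1 3 2 2 1], max=4
Drop 4: S rot0 at col 1 lands with bottom-row=3; cleared 0 line(s) (total 0); column heights now [4 4 5 5 2 1], max=5
Drop 5: T rot2 at col 2 lands with bottom-row=5; cleared 0 line(s) (total 0); column heights now [4 4 7 7 7 1], max=7
Drop 6: S rot1 at col 2 lands with bottom-row=7; cleared 0 line(s) (total 0); column heights now [4 4 10 9 7 1], max=10
Drop 7: Z rot1 at col 4 lands with bottom-row=7; cleared 0 line(s) (total 0); column heights now [4 4 10 9 9 10], max=10

Answer: 0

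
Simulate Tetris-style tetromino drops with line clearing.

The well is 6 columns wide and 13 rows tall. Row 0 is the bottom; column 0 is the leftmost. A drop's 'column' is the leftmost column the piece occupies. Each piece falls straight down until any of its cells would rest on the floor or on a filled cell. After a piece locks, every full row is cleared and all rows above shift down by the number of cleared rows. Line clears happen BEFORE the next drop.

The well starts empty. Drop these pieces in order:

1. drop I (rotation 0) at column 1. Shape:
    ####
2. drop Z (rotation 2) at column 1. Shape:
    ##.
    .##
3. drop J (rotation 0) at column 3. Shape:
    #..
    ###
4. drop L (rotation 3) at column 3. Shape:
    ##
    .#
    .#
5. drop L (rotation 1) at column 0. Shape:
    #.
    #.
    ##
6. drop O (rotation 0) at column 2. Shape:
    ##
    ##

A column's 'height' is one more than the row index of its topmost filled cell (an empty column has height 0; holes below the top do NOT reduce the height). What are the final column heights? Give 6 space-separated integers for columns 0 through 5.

Drop 1: I rot0 at col 1 lands with bottom-row=0; cleared 0 line(s) (total 0); column heights now [0 1 1 1 1 0], max=1
Drop 2: Z rot2 at col 1 lands with bottom-row=1; cleared 0 line(s) (total 0); column heights now [0 3 3 2 1 0], max=3
Drop 3: J rot0 at col 3 lands with bottom-row=2; cleared 0 line(s) (total 0); column heights now [0 3 3 4 3 3], max=4
Drop 4: L rot3 at col 3 lands with bottom-row=3; cleared 0 line(s) (total 0); column heights now [0 3 3 6 6 3], max=6
Drop 5: L rot1 at col 0 lands with bottom-row=3; cleared 0 line(s) (total 0); column heights now [6 4 3 6 6 3], max=6
Drop 6: O rot0 at col 2 lands with bottom-row=6; cleared 0 line(s) (total 0); column heights now [6 4 8 8 6 3], max=8

Answer: 6 4 8 8 6 3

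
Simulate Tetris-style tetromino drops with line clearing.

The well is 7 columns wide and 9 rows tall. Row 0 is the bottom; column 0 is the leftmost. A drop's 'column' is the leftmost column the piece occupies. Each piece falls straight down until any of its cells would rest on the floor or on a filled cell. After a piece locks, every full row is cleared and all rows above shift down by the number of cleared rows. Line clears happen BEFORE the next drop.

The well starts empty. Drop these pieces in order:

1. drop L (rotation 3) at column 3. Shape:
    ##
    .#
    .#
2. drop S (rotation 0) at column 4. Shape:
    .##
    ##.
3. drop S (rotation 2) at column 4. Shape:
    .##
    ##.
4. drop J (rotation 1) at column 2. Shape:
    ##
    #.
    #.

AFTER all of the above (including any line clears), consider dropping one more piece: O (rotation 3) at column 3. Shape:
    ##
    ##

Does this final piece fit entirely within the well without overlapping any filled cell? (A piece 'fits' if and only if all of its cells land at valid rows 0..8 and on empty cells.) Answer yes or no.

Drop 1: L rot3 at col 3 lands with bottom-row=0; cleared 0 line(s) (total 0); column heights now [0 0 0 3 3 0 0], max=3
Drop 2: S rot0 at col 4 lands with bottom-row=3; cleared 0 line(s) (total 0); column heights now [0 0 0 3 4 5 5], max=5
Drop 3: S rot2 at col 4 lands with bottom-row=5; cleared 0 line(s) (total 0); column heights now [0 0 0 3 6 7 7], max=7
Drop 4: J rot1 at col 2 lands with bottom-row=1; cleared 0 line(s) (total 0); column heights now [0 0 4 4 6 7 7], max=7
Test piece O rot3 at col 3 (width 2): heights before test = [0 0 4 4 6 7 7]; fits = True

Answer: yes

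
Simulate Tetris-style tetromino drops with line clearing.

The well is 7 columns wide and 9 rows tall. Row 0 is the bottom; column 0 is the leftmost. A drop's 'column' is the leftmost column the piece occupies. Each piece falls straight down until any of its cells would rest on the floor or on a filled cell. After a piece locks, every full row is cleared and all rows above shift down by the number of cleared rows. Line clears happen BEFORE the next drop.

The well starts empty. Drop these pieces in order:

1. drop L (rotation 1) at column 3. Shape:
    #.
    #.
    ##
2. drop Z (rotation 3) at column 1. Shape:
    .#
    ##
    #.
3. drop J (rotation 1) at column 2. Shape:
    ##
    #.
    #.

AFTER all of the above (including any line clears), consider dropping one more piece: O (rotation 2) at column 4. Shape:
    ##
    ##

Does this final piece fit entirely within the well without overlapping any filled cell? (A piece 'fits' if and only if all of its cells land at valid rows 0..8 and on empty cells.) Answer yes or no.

Answer: yes

Derivation:
Drop 1: L rot1 at col 3 lands with bottom-row=0; cleared 0 line(s) (total 0); column heights now [0 0 0 3 1 0 0], max=3
Drop 2: Z rot3 at col 1 lands with bottom-row=0; cleared 0 line(s) (total 0); column heights now [0 2 3 3 1 0 0], max=3
Drop 3: J rot1 at col 2 lands with bottom-row=3; cleared 0 line(s) (total 0); column heights now [0 2 6 6 1 0 0], max=6
Test piece O rot2 at col 4 (width 2): heights before test = [0 2 6 6 1 0 0]; fits = True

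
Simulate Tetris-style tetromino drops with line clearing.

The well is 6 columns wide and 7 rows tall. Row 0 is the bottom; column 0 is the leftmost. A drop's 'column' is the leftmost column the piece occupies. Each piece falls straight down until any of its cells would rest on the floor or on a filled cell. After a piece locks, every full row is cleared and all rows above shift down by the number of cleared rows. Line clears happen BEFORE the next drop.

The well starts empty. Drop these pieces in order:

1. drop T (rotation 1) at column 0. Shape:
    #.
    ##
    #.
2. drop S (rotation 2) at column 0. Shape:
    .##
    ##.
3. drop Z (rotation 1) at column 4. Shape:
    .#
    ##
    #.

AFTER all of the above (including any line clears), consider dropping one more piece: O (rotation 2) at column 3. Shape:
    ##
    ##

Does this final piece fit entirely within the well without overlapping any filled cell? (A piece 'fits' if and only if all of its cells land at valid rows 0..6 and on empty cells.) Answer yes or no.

Drop 1: T rot1 at col 0 lands with bottom-row=0; cleared 0 line(s) (total 0); column heights now [3 2 0 0 0 0], max=3
Drop 2: S rot2 at col 0 lands with bottom-row=3; cleared 0 line(s) (total 0); column heights now [4 5 5 0 0 0], max=5
Drop 3: Z rot1 at col 4 lands with bottom-row=0; cleared 0 line(s) (total 0); column heights now [4 5 5 0 2 3], max=5
Test piece O rot2 at col 3 (width 2): heights before test = [4 5 5 0 2 3]; fits = True

Answer: yes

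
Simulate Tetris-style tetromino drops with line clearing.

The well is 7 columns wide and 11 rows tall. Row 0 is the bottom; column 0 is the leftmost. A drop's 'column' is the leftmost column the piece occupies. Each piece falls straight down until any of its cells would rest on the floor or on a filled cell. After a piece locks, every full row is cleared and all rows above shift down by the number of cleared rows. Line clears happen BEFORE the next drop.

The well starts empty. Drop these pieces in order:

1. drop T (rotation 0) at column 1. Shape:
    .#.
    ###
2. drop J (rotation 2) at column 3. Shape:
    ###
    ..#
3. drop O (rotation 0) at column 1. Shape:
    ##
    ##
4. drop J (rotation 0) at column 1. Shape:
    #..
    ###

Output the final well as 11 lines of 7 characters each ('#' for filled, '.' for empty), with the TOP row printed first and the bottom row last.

Drop 1: T rot0 at col 1 lands with bottom-row=0; cleared 0 line(s) (total 0); column heights now [0 1 2 1 0 0 0], max=2
Drop 2: J rot2 at col 3 lands with bottom-row=0; cleared 0 line(s) (total 0); column heights now [0 1 2 2 2 2 0], max=2
Drop 3: O rot0 at col 1 lands with bottom-row=2; cleared 0 line(s) (total 0); column heights now [0 4 4 2 2 2 0], max=4
Drop 4: J rot0 at col 1 lands with bottom-row=4; cleared 0 line(s) (total 0); column heights now [0 6 5 5 2 2 0], max=6

Answer: .......
.......
.......
.......
.......
.#.....
.###...
.##....
.##....
..####.
.###.#.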